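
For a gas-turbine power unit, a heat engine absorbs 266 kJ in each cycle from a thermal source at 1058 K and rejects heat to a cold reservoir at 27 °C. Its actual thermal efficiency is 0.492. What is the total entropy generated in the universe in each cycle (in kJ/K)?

ΔS_univ ≈ 0.1988 kJ/K

T_C = 27 °C → 27 + 273.15 = 300.15 K.
W = η·Q_H = 0.492 × 266 = 130.9 kJ, so Q_C = Q_H − W = 135.1 kJ.
The hot reservoir loses entropy Q_H/T_H = 266/1058.00 = 0.2514 kJ/K; the cold reservoir gains Q_C/T_C = 135.1/300.15 = 0.4502 kJ/K.
ΔS_univ = −Q_H/T_H + Q_C/T_C = 0.1988 kJ/K (> 0, since η = 0.492 < η_Carnot = 0.716).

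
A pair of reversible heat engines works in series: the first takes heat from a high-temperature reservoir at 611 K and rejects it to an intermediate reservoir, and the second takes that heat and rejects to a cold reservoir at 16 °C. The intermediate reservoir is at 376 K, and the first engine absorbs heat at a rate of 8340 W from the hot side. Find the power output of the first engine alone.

T_C = 16 °C → 16 + 273.15 = 289.15 K.
First-stage efficiency η₁ = 1 − T_m/T_H = 1 − 376.00/611.00 = 0.3846.
W₁ = η₁·Q_H = 0.3846 × 8340 = 3210 W.

Ẇ₁ ≈ 3210 W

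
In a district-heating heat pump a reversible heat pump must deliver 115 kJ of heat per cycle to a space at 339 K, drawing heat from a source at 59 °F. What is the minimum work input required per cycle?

T_C = 59 °F → (59 − 32) × 5/9 = 15.00 °C = 288.15 K.
The Carnot heat-pump COP is COP_HP = T_H/(T_H − T_C) = 339.00/50.85 = 6.6667.
W = Q_H/COP_HP = 115/6.6667 = 17.3 kJ.

W_in ≈ 17.3 kJ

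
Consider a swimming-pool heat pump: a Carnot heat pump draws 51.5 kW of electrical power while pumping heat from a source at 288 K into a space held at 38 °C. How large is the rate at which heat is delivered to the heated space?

Q̇_H ≈ 692.2 kW

T_H = 38 °C → 38 + 273.15 = 311.15 K.
COP_HP = T_H/(T_H − T_C) = 311.15/23.15 = 13.4406.
Q_H = COP_HP · W = 13.4406 × 51.5 = 692.2 kW.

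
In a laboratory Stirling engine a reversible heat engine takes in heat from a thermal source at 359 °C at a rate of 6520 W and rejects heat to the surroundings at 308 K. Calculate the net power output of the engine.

T_H = 359 °C → 359 + 273.15 = 632.15 K.
η_rev = 1 − T_C/T_H = 1 − 308.00/632.15 = 0.5128.
W = η·Q_H = 0.5128 × 6520 = 3343 W.

Ẇ ≈ 3343 W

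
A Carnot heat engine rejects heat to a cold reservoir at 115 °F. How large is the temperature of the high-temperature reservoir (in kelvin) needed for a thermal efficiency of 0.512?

T_C = 115 °F → (115 − 32) × 5/9 = 46.11 °C = 319.26 K.
From η = 1 − T_C/T_H, solving for T_H gives T_H = T_C/(1 − η) = 319.26/(1 − 0.512) = 654.2 K.

T_H ≈ 654.2 K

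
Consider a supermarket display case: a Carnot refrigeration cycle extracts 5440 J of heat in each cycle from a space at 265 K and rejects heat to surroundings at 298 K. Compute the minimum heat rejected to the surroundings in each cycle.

Q_H ≈ 6120 J

For a reversible cycle Q_H/Q_C = T_H/T_C, so Q_H = Q_C·T_H/T_C = 5440 × 298.00/265.00 = 6120 J.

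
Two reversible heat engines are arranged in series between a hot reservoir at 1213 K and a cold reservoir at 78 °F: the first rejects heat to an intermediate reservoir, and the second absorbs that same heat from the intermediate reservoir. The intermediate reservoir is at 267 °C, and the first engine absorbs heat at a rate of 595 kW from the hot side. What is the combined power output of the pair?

T_C = 78 °F → (78 − 32) × 5/9 = 25.56 °C = 298.71 K.
Two reversible stages in series are equivalent to a single Carnot engine between T_H and T_C, so η_total = 1 − T_C/T_H = 1 − 298.71/1213.00 = 0.7537.
W_total = η_total · Q_H = 0.7537 × 595 = 448.5 kW.

Ẇ_total ≈ 448.5 kW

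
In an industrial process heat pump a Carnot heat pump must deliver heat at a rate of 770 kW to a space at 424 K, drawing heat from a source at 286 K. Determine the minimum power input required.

Ẇ_in ≈ 251 kW

For a reversible heat pump, COP_HP = T_H/(T_H − T_C) = 424.00/138.00 = 3.0725.
W = Q_H/COP_HP = 770/3.0725 = 251 kW.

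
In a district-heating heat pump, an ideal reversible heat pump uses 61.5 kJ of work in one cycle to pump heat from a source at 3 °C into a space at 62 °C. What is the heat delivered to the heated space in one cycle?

Q_H ≈ 349.4 kJ

T_H = 62 °C → 62 + 273.15 = 335.15 K.
T_C = 3 °C → 3 + 273.15 = 276.15 K.
The Carnot heat-pump COP is COP_HP = T_H/(T_H − T_C) = 335.15/59.00 = 5.6805.
Q_H = COP_HP · W = 5.6805 × 61.5 = 349.4 kJ.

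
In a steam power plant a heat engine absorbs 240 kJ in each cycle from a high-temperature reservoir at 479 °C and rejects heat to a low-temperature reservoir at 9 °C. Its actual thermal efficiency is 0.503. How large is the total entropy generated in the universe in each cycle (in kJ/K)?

T_H = 479 °C → 479 + 273.15 = 752.15 K.
T_C = 9 °C → 9 + 273.15 = 282.15 K.
W = η·Q_H = 0.503 × 240 = 120.7 kJ, so Q_C = Q_H − W = 119.3 kJ.
Entropy balance on the reservoirs: −Q_H/T_H = -0.3191 kJ/K, +Q_C/T_C = 0.4228 kJ/K.
ΔS_univ = −Q_H/T_H + Q_C/T_C = 0.1037 kJ/K (> 0, since η = 0.503 < η_Carnot = 0.625).

ΔS_univ ≈ 0.1037 kJ/K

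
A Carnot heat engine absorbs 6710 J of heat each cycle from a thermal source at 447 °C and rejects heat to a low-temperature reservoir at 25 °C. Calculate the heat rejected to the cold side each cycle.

T_H = 447 °C → 447 + 273.15 = 720.15 K.
T_C = 25 °C → 25 + 273.15 = 298.15 K.
For a reversible engine, η = 1 − T_C/T_H = 1 − 298.15/720.15 = 0.5860.
For a reversible cycle Q_C/Q_H = T_C/T_H, so Q_C = 6710 × 298.15/720.15 = 2780 J.

Q_C ≈ 2780 J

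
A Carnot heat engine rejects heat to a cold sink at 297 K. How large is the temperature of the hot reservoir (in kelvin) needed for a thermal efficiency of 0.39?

T_H ≈ 487 K

From η = 1 − T_C/T_H, solving for T_H gives T_H = T_C/(1 − η) = 297.00/(1 − 0.39) = 487 K.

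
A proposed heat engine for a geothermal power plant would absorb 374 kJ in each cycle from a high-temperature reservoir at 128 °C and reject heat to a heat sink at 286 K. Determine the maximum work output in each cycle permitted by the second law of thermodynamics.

T_H = 128 °C → 128 + 273.15 = 401.15 K.
The second-law ceiling is the Carnot efficiency, η_max = 1 − T_C/T_H = 1 − 286.00/401.15 = 0.2870.
W_max = η_max · Q_H = 0.2870 × 374 = 107 kJ.

W_max ≈ 107 kJ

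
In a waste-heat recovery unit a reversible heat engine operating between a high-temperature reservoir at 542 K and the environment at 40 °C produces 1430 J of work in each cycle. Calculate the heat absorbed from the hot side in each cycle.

Q_H ≈ 3387 J

T_C = 40 °C → 40 + 273.15 = 313.15 K.
η_rev = 1 − T_C/T_H = 1 − 313.15/542.00 = 0.4222.
Q_H = W/η = 1430/0.4222 = 3387 J.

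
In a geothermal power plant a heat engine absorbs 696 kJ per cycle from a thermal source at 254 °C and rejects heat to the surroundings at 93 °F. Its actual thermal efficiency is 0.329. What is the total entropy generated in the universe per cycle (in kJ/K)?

ΔS_univ ≈ 0.2007 kJ/K

T_H = 254 °C → 254 + 273.15 = 527.15 K.
T_C = 93 °F → (93 − 32) × 5/9 = 33.89 °C = 307.04 K.
W = η·Q_H = 0.329 × 696 = 229.0 kJ, so Q_C = Q_H − W = 467.0 kJ.
Reservoir entropy changes: ΔS_H = −Q_H/T_H = −696/527.15 = -1.320 kJ/K and ΔS_C = +Q_C/T_C = 467.0/307.04 = 1.521 kJ/K.
ΔS_univ = −Q_H/T_H + Q_C/T_C = 0.2007 kJ/K (> 0, since η = 0.329 < η_Carnot = 0.418).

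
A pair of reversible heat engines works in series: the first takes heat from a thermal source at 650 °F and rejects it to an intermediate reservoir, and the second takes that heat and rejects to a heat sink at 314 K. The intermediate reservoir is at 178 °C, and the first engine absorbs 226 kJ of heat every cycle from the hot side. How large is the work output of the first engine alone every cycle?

W₁ ≈ 60.61 kJ

T_H = 650 °F → (650 − 32) × 5/9 = 343.33 °C = 616.48 K.
T_m = 178 °C → 178 + 273.15 = 451.15 K.
First-stage efficiency η₁ = 1 − T_m/T_H = 1 − 451.15/616.48 = 0.2682.
W₁ = η₁·Q_H = 0.2682 × 226 = 60.61 kJ.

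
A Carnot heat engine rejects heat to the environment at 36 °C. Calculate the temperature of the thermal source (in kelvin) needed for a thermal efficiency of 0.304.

T_C = 36 °C → 36 + 273.15 = 309.15 K.
From η = 1 − T_C/T_H, solving for T_H gives T_H = T_C/(1 − η) = 309.15/(1 − 0.304) = 444 K.

T_H ≈ 444 K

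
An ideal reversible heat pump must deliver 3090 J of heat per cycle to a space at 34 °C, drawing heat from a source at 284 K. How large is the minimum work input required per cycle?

T_H = 34 °C → 34 + 273.15 = 307.15 K.
COP_HP = T_H/(T_H − T_C) = 307.15/23.15 = 13.2678.
W = Q_H/COP_HP = 3090/13.2678 = 233 J.

W_in ≈ 233 J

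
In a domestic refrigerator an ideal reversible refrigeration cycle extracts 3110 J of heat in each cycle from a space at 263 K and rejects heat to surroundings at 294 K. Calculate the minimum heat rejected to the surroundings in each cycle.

Q_H ≈ 3477 J

For a reversible cycle Q_H/Q_C = T_H/T_C, so Q_H = Q_C·T_H/T_C = 3110 × 294.00/263.00 = 3477 J.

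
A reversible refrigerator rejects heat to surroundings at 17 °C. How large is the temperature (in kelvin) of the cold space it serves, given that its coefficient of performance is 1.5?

T_H = 17 °C → 17 + 273.15 = 290.15 K.
COP_R = T_C/(T_H − T_C) ⇒ T_C = T_H·COP_R/(1 + COP_R) = 290.15 × 1.5/(1 + 1.5) = 174.1 K.

T_C ≈ 174.1 K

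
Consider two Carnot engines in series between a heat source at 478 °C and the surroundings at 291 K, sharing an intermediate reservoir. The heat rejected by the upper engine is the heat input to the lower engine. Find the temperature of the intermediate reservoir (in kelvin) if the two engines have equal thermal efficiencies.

T_m ≈ 467.5 K

T_H = 478 °C → 478 + 273.15 = 751.15 K.
Equal efficiencies require 1 − T_m/T_H = 1 − T_C/T_m, i.e. T_m/T_H = T_C/T_m, so T_m = √(T_H·T_C) = √(751.15 × 291.00) = 467.5 K.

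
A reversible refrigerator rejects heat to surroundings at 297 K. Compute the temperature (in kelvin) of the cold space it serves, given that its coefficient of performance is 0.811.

T_C ≈ 133 K

COP_R = T_C/(T_H − T_C) ⇒ T_C = T_H·COP_R/(1 + COP_R) = 297.00 × 0.811/(1 + 0.811) = 133 K.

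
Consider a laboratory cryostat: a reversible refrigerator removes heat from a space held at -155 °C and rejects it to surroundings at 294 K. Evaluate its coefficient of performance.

COP_R ≈ 0.672

T_C = -155 °C → -155 + 273.15 = 118.15 K.
For a reversible refrigerator, COP_R = T_C/(T_H − T_C) = 118.15/(294.00 − 118.15) = 0.672.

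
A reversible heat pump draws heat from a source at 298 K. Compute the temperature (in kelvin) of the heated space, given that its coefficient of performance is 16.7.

COP_HP = T_H/(T_H − T_C) ⇒ T_H = T_C·COP_HP/(COP_HP − 1) = 298.00 × 16.7/(16.7 − 1) = 317.0 K.

T_H ≈ 317.0 K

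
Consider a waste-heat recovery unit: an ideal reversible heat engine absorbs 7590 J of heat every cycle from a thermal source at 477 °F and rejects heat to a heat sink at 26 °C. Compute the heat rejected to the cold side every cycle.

T_H = 477 °F → (477 − 32) × 5/9 = 247.22 °C = 520.37 K.
T_C = 26 °C → 26 + 273.15 = 299.15 K.
The Carnot efficiency is η = 1 − T_C/T_H = 1 − 299.15/520.37 = 0.4251.
For a reversible cycle Q_C/Q_H = T_C/T_H, so Q_C = 7590 × 299.15/520.37 = 4360 J.

Q_C ≈ 4360 J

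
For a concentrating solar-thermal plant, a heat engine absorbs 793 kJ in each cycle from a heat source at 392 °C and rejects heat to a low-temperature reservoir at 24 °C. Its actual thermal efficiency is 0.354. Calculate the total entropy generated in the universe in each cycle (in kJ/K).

T_H = 392 °C → 392 + 273.15 = 665.15 K.
T_C = 24 °C → 24 + 273.15 = 297.15 K.
W = η·Q_H = 0.354 × 793 = 280.7 kJ, so Q_C = Q_H − W = 512.3 kJ.
Reservoir entropy changes: ΔS_H = −Q_H/T_H = −793/665.15 = -1.192 kJ/K and ΔS_C = +Q_C/T_C = 512.3/297.15 = 1.724 kJ/K.
ΔS_univ = −Q_H/T_H + Q_C/T_C = 0.532 kJ/K (> 0, since η = 0.354 < η_Carnot = 0.553).

ΔS_univ ≈ 0.532 kJ/K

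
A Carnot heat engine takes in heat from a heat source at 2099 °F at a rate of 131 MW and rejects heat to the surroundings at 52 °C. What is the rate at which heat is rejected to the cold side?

T_H = 2099 °F → (2099 − 32) × 5/9 = 1148.33 °C = 1421.48 K.
T_C = 52 °C → 52 + 273.15 = 325.15 K.
Since the cycle is reversible, η = 1 − T_C/T_H = 1 − 325.15/1421.48 = 0.7713.
For a reversible cycle Q_C/Q_H = T_C/T_H, so Q_C = 131 × 325.15/1421.48 = 30.0 MW.

Q̇_C ≈ 30.0 MW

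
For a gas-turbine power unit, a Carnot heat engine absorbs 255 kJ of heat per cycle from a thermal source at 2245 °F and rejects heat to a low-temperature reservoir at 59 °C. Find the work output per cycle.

W ≈ 198.6 kJ

T_H = 2245 °F → (2245 − 32) × 5/9 = 1229.44 °C = 1502.59 K.
T_C = 59 °C → 59 + 273.15 = 332.15 K.
Since the cycle is reversible, η = 1 − T_C/T_H = 1 − 332.15/1502.59 = 0.7789.
W = η·Q_H = 0.7789 × 255 = 198.6 kJ.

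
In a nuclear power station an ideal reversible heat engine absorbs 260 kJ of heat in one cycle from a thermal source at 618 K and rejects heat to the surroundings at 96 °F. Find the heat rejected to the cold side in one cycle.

Q_C ≈ 129.9 kJ

T_C = 96 °F → (96 − 32) × 5/9 = 35.56 °C = 308.71 K.
For a reversible engine, η = 1 − T_C/T_H = 1 − 308.71/618.00 = 0.5005.
For a reversible cycle Q_C/Q_H = T_C/T_H, so Q_C = 260 × 308.71/618.00 = 129.9 kJ.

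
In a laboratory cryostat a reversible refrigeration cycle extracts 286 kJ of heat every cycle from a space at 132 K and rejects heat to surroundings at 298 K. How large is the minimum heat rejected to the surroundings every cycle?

Q_H ≈ 646 kJ

For a reversible cycle Q_H/Q_C = T_H/T_C, so Q_H = Q_C·T_H/T_C = 286 × 298.00/132.00 = 646 kJ.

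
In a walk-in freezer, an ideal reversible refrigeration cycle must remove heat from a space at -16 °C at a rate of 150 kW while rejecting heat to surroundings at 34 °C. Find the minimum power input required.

T_H = 34 °C → 34 + 273.15 = 307.15 K.
T_C = -16 °C → -16 + 273.15 = 257.15 K.
For a reversible refrigerator, COP_R = T_C/(T_H − T_C) = 257.15/50.00 = 5.1430.
W = Q_C/COP_R = 150/5.1430 = 29.2 kW.

Ẇ_in ≈ 29.2 kW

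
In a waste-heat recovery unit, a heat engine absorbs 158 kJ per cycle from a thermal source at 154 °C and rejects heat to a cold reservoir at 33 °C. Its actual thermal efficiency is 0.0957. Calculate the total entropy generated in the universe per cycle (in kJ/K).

ΔS_univ ≈ 0.0968 kJ/K

T_H = 154 °C → 154 + 273.15 = 427.15 K.
T_C = 33 °C → 33 + 273.15 = 306.15 K.
W = η·Q_H = 0.0957 × 158 = 15.12 kJ, so Q_C = Q_H − W = 142.9 kJ.
Reservoir entropy changes: ΔS_H = −Q_H/T_H = −158/427.15 = -0.3699 kJ/K and ΔS_C = +Q_C/T_C = 142.9/306.15 = 0.4667 kJ/K.
ΔS_univ = −Q_H/T_H + Q_C/T_C = 0.0968 kJ/K (> 0, since η = 0.0957 < η_Carnot = 0.283).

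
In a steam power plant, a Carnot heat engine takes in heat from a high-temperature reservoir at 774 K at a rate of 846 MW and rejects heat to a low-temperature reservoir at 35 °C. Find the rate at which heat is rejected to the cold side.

T_C = 35 °C → 35 + 273.15 = 308.15 K.
η_rev = 1 − T_C/T_H = 1 − 308.15/774.00 = 0.6019.
For a reversible cycle Q_C/Q_H = T_C/T_H, so Q_C = 846 × 308.15/774.00 = 337 MW.

Q̇_C ≈ 337 MW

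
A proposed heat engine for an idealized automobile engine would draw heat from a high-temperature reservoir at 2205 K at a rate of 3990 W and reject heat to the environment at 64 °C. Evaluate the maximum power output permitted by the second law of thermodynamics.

Ẇ_max ≈ 3380 W

T_C = 64 °C → 64 + 273.15 = 337.15 K.
No engine can exceed the Carnot limit: η_max = 1 − T_C/T_H = 1 − 337.15/2205.00 = 0.8471.
W_max = η_max · Q_H = 0.8471 × 3990 = 3380 W.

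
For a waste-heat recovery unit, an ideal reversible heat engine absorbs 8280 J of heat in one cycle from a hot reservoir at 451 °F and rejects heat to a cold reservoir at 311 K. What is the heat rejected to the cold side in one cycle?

T_H = 451 °F → (451 − 32) × 5/9 = 232.78 °C = 505.93 K.
The Carnot efficiency is η = 1 − T_C/T_H = 1 − 311.00/505.93 = 0.3853.
For a reversible cycle Q_C/Q_H = T_C/T_H, so Q_C = 8280 × 311.00/505.93 = 5090 J.

Q_C ≈ 5090 J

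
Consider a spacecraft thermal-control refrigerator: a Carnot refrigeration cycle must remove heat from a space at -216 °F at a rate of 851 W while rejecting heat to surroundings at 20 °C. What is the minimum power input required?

Ẇ_in ≈ 992 W

T_H = 20 °C → 20 + 273.15 = 293.15 K.
T_C = -216 °F → (-216 − 32) × 5/9 = -137.78 °C = 135.37 K.
Carnot COP: COP_R = T_C/(T_H − T_C) = 135.37/157.78 = 0.8580.
W = Q_C/COP_R = 851/0.8580 = 992 W.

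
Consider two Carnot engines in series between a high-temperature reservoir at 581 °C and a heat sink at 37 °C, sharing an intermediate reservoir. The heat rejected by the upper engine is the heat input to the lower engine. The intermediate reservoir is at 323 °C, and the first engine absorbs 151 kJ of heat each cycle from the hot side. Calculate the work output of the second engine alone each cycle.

T_H = 581 °C → 581 + 273.15 = 854.15 K.
T_C = 37 °C → 37 + 273.15 = 310.15 K.
T_m = 323 °C → 323 + 273.15 = 596.15 K.
Heat entering the second stage: Q_m = Q_H·(T_m/T_H) = 151 × 596.15/854.15 = 105 kJ.
Second-stage efficiency η₂ = 1 − T_C/T_m = 1 − 310.15/596.15 = 0.4797, so W₂ = η₂·Q_m = 50.6 kJ.

W₂ ≈ 50.6 kJ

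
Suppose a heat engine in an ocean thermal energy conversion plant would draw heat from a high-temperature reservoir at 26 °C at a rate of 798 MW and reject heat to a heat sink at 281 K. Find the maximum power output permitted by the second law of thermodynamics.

Ẇ_max ≈ 48.4 MW

T_H = 26 °C → 26 + 273.15 = 299.15 K.
The upper bound on efficiency is η_max = 1 − T_C/T_H = 1 − 281.00/299.15 = 0.0607.
W_max = η_max · Q_H = 0.0607 × 798 = 48.4 MW.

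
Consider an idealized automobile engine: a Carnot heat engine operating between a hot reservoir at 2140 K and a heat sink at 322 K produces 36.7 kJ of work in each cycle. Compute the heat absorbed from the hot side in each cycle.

Q_H ≈ 43.2 kJ

For a reversible engine, η = 1 − T_C/T_H = 1 − 322.00/2140.00 = 0.8495.
Q_H = W/η = 36.7/0.8495 = 43.2 kJ.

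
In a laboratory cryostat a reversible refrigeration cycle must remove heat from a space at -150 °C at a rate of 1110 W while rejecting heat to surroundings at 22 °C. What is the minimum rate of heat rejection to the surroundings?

T_H = 22 °C → 22 + 273.15 = 295.15 K.
T_C = -150 °C → -150 + 273.15 = 123.15 K.
For a reversible cycle Q_H/Q_C = T_H/T_C, so Q_H = Q_C·T_H/T_C = 1110 × 295.15/123.15 = 2660 W.

Q̇_H ≈ 2660 W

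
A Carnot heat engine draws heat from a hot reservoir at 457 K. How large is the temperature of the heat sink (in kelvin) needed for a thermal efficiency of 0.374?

From η = 1 − T_C/T_H, T_C = T_H·(1 − η) = 457.00 × (1 − 0.374) = 286.1 K.

T_C ≈ 286.1 K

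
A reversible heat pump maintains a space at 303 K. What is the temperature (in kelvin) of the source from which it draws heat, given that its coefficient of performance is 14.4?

COP_HP = T_H/(T_H − T_C) ⇒ T_C = T_H·(COP_HP − 1)/COP_HP = 303.00 × (14.4 − 1)/14.4 = 282 K.

T_C ≈ 282 K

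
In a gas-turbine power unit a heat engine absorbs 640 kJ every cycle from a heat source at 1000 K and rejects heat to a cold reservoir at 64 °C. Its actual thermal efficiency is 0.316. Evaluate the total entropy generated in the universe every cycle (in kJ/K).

T_C = 64 °C → 64 + 273.15 = 337.15 K.
W = η·Q_H = 0.316 × 640 = 202.2 kJ, so Q_C = Q_H − W = 437.8 kJ.
Entropy balance on the reservoirs: −Q_H/T_H = -0.6400 kJ/K, +Q_C/T_C = 1.298 kJ/K.
ΔS_univ = −Q_H/T_H + Q_C/T_C = 0.658 kJ/K (> 0, since η = 0.316 < η_Carnot = 0.663).

ΔS_univ ≈ 0.658 kJ/K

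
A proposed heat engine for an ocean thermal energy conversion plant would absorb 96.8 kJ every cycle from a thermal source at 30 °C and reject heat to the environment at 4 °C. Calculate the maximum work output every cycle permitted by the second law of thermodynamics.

W_max ≈ 8.302 kJ

T_H = 30 °C → 30 + 273.15 = 303.15 K.
T_C = 4 °C → 4 + 273.15 = 277.15 K.
By the Carnot theorem, η_max = 1 − T_C/T_H = 1 − 277.15/303.15 = 0.0858.
W_max = η_max · Q_H = 0.0858 × 96.8 = 8.302 kJ.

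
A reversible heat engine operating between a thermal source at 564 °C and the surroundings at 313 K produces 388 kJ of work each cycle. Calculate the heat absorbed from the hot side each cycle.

T_H = 564 °C → 564 + 273.15 = 837.15 K.
η_rev = 1 − T_C/T_H = 1 − 313.00/837.15 = 0.6261.
Q_H = W/η = 388/0.6261 = 619.7 kJ.

Q_H ≈ 619.7 kJ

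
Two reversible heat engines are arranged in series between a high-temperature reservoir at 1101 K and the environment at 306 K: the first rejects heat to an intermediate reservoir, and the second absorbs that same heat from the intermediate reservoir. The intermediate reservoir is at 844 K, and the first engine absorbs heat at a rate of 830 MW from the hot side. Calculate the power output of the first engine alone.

Ẇ₁ ≈ 193.7 MW

First-stage efficiency η₁ = 1 − T_m/T_H = 1 − 844.00/1101.00 = 0.2334.
W₁ = η₁·Q_H = 0.2334 × 830 = 193.7 MW.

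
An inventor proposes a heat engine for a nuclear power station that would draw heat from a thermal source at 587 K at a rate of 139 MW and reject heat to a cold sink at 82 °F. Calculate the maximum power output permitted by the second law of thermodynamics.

T_C = 82 °F → (82 − 32) × 5/9 = 27.78 °C = 300.93 K.
The upper bound on efficiency is η_max = 1 − T_C/T_H = 1 − 300.93/587.00 = 0.4873.
W_max = η_max · Q_H = 0.4873 × 139 = 67.7 MW.

Ẇ_max ≈ 67.7 MW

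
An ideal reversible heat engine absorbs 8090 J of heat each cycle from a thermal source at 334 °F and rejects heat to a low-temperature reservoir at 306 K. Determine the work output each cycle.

W ≈ 2480 J

T_H = 334 °F → (334 − 32) × 5/9 = 167.78 °C = 440.93 K.
Since the cycle is reversible, η = 1 − T_C/T_H = 1 − 306.00/440.93 = 0.3060.
W = η·Q_H = 0.3060 × 8090 = 2480 J.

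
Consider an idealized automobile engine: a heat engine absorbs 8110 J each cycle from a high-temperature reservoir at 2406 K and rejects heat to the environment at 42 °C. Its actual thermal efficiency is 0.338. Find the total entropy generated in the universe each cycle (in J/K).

T_C = 42 °C → 42 + 273.15 = 315.15 K.
W = η·Q_H = 0.338 × 8110 = 2741 J, so Q_C = Q_H − W = 5369 J.
Entropy balance on the reservoirs: −Q_H/T_H = -3.371 J/K, +Q_C/T_C = 17.04 J/K.
ΔS_univ = −Q_H/T_H + Q_C/T_C = 13.7 J/K (> 0, since η = 0.338 < η_Carnot = 0.869).

ΔS_univ ≈ 13.7 J/K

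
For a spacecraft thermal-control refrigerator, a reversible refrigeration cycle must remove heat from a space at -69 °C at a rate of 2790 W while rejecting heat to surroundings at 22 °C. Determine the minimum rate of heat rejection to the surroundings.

T_H = 22 °C → 22 + 273.15 = 295.15 K.
T_C = -69 °C → -69 + 273.15 = 204.15 K.
For a reversible cycle Q_H/Q_C = T_H/T_C, so Q_H = Q_C·T_H/T_C = 2790 × 295.15/204.15 = 4030 W.

Q̇_H ≈ 4030 W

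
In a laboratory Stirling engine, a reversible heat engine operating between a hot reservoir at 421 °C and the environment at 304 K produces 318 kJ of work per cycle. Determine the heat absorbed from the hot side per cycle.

Q_H ≈ 566 kJ

T_H = 421 °C → 421 + 273.15 = 694.15 K.
Carnot efficiency: η = 1 − T_C/T_H = 1 − 304.00/694.15 = 0.5621.
Q_H = W/η = 318/0.5621 = 566 kJ.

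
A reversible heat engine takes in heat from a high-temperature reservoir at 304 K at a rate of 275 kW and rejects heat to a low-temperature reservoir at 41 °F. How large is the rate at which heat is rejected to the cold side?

Q̇_C ≈ 252 kW

T_C = 41 °F → (41 − 32) × 5/9 = 5.00 °C = 278.15 K.
Since the cycle is reversible, η = 1 − T_C/T_H = 1 − 278.15/304.00 = 0.0850.
For a reversible cycle Q_C/Q_H = T_C/T_H, so Q_C = 275 × 278.15/304.00 = 252 kW.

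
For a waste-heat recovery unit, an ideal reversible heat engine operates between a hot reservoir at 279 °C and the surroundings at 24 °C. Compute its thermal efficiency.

T_H = 279 °C → 279 + 273.15 = 552.15 K.
T_C = 24 °C → 24 + 273.15 = 297.15 K.
Since the cycle is reversible, η = 1 − T_C/T_H = 1 − 297.15/552.15 = 0.4618.

η ≈ 0.4618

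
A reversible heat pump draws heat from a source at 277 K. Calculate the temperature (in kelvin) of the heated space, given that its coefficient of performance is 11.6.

COP_HP = T_H/(T_H − T_C) ⇒ T_H = T_C·COP_HP/(COP_HP − 1) = 277.00 × 11.6/(11.6 − 1) = 303 K.

T_H ≈ 303 K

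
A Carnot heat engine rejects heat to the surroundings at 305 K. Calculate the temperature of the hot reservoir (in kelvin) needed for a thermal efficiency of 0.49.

T_H ≈ 598 K

From η = 1 − T_C/T_H, solving for T_H gives T_H = T_C/(1 − η) = 305.00/(1 − 0.49) = 598 K.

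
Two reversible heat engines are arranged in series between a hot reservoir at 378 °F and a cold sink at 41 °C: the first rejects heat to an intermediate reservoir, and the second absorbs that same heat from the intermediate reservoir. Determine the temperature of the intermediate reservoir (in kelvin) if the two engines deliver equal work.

T_H = 378 °F → (378 − 32) × 5/9 = 192.22 °C = 465.37 K.
T_C = 41 °C → 41 + 273.15 = 314.15 K.
For reversible stages Q_m = Q_H·(T_m/T_H). Setting W₁ = Q_H(1 − T_m/T_H) equal to W₂ = Q_m(1 − T_C/T_m) = Q_H·(T_m − T_C)/T_H gives T_H − T_m = T_m − T_C, so T_m = (T_H + T_C)/2 = (465.37 + 314.15)/2 = 389.8 K.

T_m ≈ 389.8 K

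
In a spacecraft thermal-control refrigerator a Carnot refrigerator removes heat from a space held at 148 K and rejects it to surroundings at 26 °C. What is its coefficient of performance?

T_H = 26 °C → 26 + 273.15 = 299.15 K.
For a reversible refrigerator, COP_R = T_C/(T_H − T_C) = 148.00/(299.15 − 148.00) = 0.979.

COP_R ≈ 0.979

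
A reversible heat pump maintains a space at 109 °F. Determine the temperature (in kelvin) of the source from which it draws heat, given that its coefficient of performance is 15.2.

T_H = 109 °F → (109 − 32) × 5/9 = 42.78 °C = 315.93 K.
COP_HP = T_H/(T_H − T_C) ⇒ T_C = T_H·(COP_HP − 1)/COP_HP = 315.93 × (15.2 − 1)/15.2 = 295 K.

T_C ≈ 295 K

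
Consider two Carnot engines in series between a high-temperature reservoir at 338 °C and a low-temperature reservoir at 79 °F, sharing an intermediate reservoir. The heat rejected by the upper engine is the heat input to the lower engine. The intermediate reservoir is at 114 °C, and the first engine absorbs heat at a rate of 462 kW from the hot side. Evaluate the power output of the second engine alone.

Ẇ₂ ≈ 66.4 kW

T_H = 338 °C → 338 + 273.15 = 611.15 K.
T_C = 79 °F → (79 − 32) × 5/9 = 26.11 °C = 299.26 K.
T_m = 114 °C → 114 + 273.15 = 387.15 K.
Heat entering the second stage: Q_m = Q_H·(T_m/T_H) = 462 × 387.15/611.15 = 293 kW.
Second-stage efficiency η₂ = 1 − T_C/T_m = 1 − 299.26/387.15 = 0.2270, so W₂ = η₂·Q_m = 66.4 kW.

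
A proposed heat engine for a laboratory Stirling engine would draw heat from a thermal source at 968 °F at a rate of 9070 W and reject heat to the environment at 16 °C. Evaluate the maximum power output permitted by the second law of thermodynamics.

Ẇ_max ≈ 5760 W

T_H = 968 °F → (968 − 32) × 5/9 = 520.00 °C = 793.15 K.
T_C = 16 °C → 16 + 273.15 = 289.15 K.
The upper bound on efficiency is η_max = 1 − T_C/T_H = 1 − 289.15/793.15 = 0.6354.
W_max = η_max · Q_H = 0.6354 × 9070 = 5760 W.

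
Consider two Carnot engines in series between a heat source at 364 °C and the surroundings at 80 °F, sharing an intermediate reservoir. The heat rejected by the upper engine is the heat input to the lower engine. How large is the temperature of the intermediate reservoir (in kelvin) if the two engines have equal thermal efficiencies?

T_m ≈ 437.1 K

T_H = 364 °C → 364 + 273.15 = 637.15 K.
T_C = 80 °F → (80 − 32) × 5/9 = 26.67 °C = 299.82 K.
Equal efficiencies require 1 − T_m/T_H = 1 − T_C/T_m, i.e. T_m/T_H = T_C/T_m, so T_m = √(T_H·T_C) = √(637.15 × 299.82) = 437.1 K.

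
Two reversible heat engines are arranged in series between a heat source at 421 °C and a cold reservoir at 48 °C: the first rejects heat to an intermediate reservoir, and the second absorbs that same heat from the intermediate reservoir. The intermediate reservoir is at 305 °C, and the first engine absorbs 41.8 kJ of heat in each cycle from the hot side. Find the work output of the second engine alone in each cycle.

T_H = 421 °C → 421 + 273.15 = 694.15 K.
T_C = 48 °C → 48 + 273.15 = 321.15 K.
T_m = 305 °C → 305 + 273.15 = 578.15 K.
Heat entering the second stage: Q_m = Q_H·(T_m/T_H) = 41.8 × 578.15/694.15 = 34.81 kJ.
Second-stage efficiency η₂ = 1 − T_C/T_m = 1 − 321.15/578.15 = 0.4445, so W₂ = η₂·Q_m = 15.48 kJ.

W₂ ≈ 15.48 kJ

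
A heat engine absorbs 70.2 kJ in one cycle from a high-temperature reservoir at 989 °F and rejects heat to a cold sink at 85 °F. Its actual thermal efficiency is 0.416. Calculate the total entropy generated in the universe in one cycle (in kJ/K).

T_H = 989 °F → (989 − 32) × 5/9 = 531.67 °C = 804.82 K.
T_C = 85 °F → (85 − 32) × 5/9 = 29.44 °C = 302.59 K.
W = η·Q_H = 0.416 × 70.2 = 29.20 kJ, so Q_C = Q_H − W = 41.00 kJ.
Reservoir entropy changes: ΔS_H = −Q_H/T_H = −70.2/804.82 = -0.08722 kJ/K and ΔS_C = +Q_C/T_C = 41.00/302.59 = 0.1355 kJ/K.
ΔS_univ = −Q_H/T_H + Q_C/T_C = 0.0483 kJ/K (> 0, since η = 0.416 < η_Carnot = 0.624).

ΔS_univ ≈ 0.0483 kJ/K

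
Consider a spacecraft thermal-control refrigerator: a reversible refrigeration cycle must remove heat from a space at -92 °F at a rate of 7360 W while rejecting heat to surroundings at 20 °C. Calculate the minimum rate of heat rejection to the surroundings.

T_H = 20 °C → 20 + 273.15 = 293.15 K.
T_C = -92 °F → (-92 − 32) × 5/9 = -68.89 °C = 204.26 K.
For a reversible cycle Q_H/Q_C = T_H/T_C, so Q_H = Q_C·T_H/T_C = 7360 × 293.15/204.26 = 10560 W.

Q̇_H ≈ 10560 W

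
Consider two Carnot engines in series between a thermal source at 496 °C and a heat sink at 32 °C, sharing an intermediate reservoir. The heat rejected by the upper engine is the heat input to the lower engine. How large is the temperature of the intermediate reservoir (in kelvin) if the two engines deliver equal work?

T_m ≈ 537 K

T_H = 496 °C → 496 + 273.15 = 769.15 K.
T_C = 32 °C → 32 + 273.15 = 305.15 K.
For reversible stages Q_m = Q_H·(T_m/T_H). Setting W₁ = Q_H(1 − T_m/T_H) equal to W₂ = Q_m(1 − T_C/T_m) = Q_H·(T_m − T_C)/T_H gives T_H − T_m = T_m − T_C, so T_m = (T_H + T_C)/2 = (769.15 + 305.15)/2 = 537 K.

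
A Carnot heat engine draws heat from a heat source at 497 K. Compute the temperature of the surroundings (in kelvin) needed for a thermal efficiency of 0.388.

From η = 1 − T_C/T_H, T_C = T_H·(1 − η) = 497.00 × (1 − 0.388) = 304.2 K.

T_C ≈ 304.2 K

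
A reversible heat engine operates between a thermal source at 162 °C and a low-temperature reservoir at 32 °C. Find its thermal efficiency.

η ≈ 0.2987

T_H = 162 °C → 162 + 273.15 = 435.15 K.
T_C = 32 °C → 32 + 273.15 = 305.15 K.
η_rev = 1 − T_C/T_H = 1 − 305.15/435.15 = 0.2987.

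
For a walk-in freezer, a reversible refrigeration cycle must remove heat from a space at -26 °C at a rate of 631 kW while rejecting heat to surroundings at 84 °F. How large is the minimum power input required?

Ẇ_in ≈ 140 kW

T_H = 84 °F → (84 − 32) × 5/9 = 28.89 °C = 302.04 K.
T_C = -26 °C → -26 + 273.15 = 247.15 K.
COP_R = T_C/(T_H − T_C) = 247.15/54.89 = 4.5027.
W = Q_C/COP_R = 631/4.5027 = 140 kW.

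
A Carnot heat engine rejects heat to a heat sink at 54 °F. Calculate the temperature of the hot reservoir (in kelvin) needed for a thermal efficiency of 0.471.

T_C = 54 °F → (54 − 32) × 5/9 = 12.22 °C = 285.37 K.
From η = 1 − T_C/T_H, solving for T_H gives T_H = T_C/(1 − η) = 285.37/(1 − 0.471) = 539.5 K.

T_H ≈ 539.5 K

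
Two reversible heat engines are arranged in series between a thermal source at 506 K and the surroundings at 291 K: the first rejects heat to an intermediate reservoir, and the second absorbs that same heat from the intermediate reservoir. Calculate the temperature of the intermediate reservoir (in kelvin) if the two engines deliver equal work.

For reversible stages Q_m = Q_H·(T_m/T_H). Setting W₁ = Q_H(1 − T_m/T_H) equal to W₂ = Q_m(1 − T_C/T_m) = Q_H·(T_m − T_C)/T_H gives T_H − T_m = T_m − T_C, so T_m = (T_H + T_C)/2 = (506.00 + 291.00)/2 = 398 K.

T_m ≈ 398 K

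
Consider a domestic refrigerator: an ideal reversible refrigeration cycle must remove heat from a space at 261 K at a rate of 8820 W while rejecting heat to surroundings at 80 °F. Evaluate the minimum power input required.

Ẇ_in ≈ 1312 W

T_H = 80 °F → (80 − 32) × 5/9 = 26.67 °C = 299.82 K.
The reversible coefficient of performance is COP_R = T_C/(T_H − T_C) = 261.00/38.82 = 6.7239.
W = Q_C/COP_R = 8820/6.7239 = 1312 W.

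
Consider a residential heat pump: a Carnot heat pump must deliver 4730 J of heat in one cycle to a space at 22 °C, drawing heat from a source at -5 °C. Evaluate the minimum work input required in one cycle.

W_in ≈ 433 J

T_H = 22 °C → 22 + 273.15 = 295.15 K.
T_C = -5 °C → -5 + 273.15 = 268.15 K.
Reversible heating COP: COP_HP = T_H/(T_H − T_C) = 295.15/27.00 = 10.9315.
W = Q_H/COP_HP = 4730/10.9315 = 433 J.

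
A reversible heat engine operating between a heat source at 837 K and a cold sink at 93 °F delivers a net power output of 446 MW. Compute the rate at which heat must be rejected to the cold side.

T_C = 93 °F → (93 − 32) × 5/9 = 33.89 °C = 307.04 K.
The Carnot efficiency is η = 1 − T_C/T_H = 1 − 307.04/837.00 = 0.6332.
Since Q_C/Q_H = T_C/T_H and Q_H = W/η, Q_C = W·T_C/(T_H − T_C) = 446 × 307.04/529.96 = 258 MW.

Q̇_C ≈ 258 MW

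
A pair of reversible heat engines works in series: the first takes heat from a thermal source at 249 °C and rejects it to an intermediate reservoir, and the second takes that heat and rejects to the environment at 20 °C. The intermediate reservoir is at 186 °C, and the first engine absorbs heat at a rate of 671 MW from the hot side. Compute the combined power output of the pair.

T_H = 249 °C → 249 + 273.15 = 522.15 K.
T_C = 20 °C → 20 + 273.15 = 293.15 K.
Two reversible stages in series are equivalent to a single Carnot engine between T_H and T_C, so η_total = 1 − T_C/T_H = 1 − 293.15/522.15 = 0.4386.
W_total = η_total · Q_H = 0.4386 × 671 = 294 MW.

Ẇ_total ≈ 294 MW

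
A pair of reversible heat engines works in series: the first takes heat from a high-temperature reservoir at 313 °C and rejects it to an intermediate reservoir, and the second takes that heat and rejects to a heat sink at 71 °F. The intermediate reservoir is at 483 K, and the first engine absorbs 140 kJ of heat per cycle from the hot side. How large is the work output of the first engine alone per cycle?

T_H = 313 °C → 313 + 273.15 = 586.15 K.
T_C = 71 °F → (71 − 32) × 5/9 = 21.67 °C = 294.82 K.
First-stage efficiency η₁ = 1 − T_m/T_H = 1 − 483.00/586.15 = 0.1760.
W₁ = η₁·Q_H = 0.1760 × 140 = 24.64 kJ.

W₁ ≈ 24.64 kJ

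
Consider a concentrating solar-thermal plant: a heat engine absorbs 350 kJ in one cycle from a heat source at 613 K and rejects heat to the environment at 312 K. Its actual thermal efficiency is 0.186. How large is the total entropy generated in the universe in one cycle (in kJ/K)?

W = η·Q_H = 0.186 × 350 = 65.10 kJ, so Q_C = Q_H − W = 284.9 kJ.
The hot reservoir loses entropy Q_H/T_H = 350/613.00 = 0.5710 kJ/K; the cold reservoir gains Q_C/T_C = 284.9/312.00 = 0.9131 kJ/K.
ΔS_univ = −Q_H/T_H + Q_C/T_C = 0.3422 kJ/K (> 0, since η = 0.186 < η_Carnot = 0.491).

ΔS_univ ≈ 0.3422 kJ/K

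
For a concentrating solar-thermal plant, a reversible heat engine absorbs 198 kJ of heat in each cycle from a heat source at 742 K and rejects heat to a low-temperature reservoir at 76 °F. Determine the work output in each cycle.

T_C = 76 °F → (76 − 32) × 5/9 = 24.44 °C = 297.59 K.
For a reversible engine, η = 1 − T_C/T_H = 1 − 297.59/742.00 = 0.5989.
W = η·Q_H = 0.5989 × 198 = 119 kJ.

W ≈ 119 kJ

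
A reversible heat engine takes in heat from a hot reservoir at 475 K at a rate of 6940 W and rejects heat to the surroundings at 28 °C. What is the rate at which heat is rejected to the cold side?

Q̇_C ≈ 4400 W

T_C = 28 °C → 28 + 273.15 = 301.15 K.
η_rev = 1 − T_C/T_H = 1 − 301.15/475.00 = 0.3660.
For a reversible cycle Q_C/Q_H = T_C/T_H, so Q_C = 6940 × 301.15/475.00 = 4400 W.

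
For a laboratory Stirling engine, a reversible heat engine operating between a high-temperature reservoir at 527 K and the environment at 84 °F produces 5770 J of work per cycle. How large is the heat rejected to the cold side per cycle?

Q_C ≈ 7750 J

T_C = 84 °F → (84 − 32) × 5/9 = 28.89 °C = 302.04 K.
The Carnot efficiency is η = 1 − T_C/T_H = 1 − 302.04/527.00 = 0.4269.
Since Q_C/Q_H = T_C/T_H and Q_H = W/η, Q_C = W·T_C/(T_H − T_C) = 5770 × 302.04/224.96 = 7750 J.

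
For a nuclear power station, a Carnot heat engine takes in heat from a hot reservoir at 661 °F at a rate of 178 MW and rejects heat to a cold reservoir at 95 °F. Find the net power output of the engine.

Ẇ ≈ 89.9 MW

T_H = 661 °F → (661 − 32) × 5/9 = 349.44 °C = 622.59 K.
T_C = 95 °F → (95 − 32) × 5/9 = 35.00 °C = 308.15 K.
Carnot efficiency: η = 1 − T_C/T_H = 1 − 308.15/622.59 = 0.5051.
W = η·Q_H = 0.5051 × 178 = 89.9 MW.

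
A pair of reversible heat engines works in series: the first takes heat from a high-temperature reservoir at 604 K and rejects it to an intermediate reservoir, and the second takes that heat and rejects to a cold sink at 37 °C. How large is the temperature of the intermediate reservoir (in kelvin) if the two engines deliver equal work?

T_m ≈ 457 K

T_C = 37 °C → 37 + 273.15 = 310.15 K.
For reversible stages Q_m = Q_H·(T_m/T_H). Setting W₁ = Q_H(1 − T_m/T_H) equal to W₂ = Q_m(1 − T_C/T_m) = Q_H·(T_m − T_C)/T_H gives T_H − T_m = T_m − T_C, so T_m = (T_H + T_C)/2 = (604.00 + 310.15)/2 = 457 K.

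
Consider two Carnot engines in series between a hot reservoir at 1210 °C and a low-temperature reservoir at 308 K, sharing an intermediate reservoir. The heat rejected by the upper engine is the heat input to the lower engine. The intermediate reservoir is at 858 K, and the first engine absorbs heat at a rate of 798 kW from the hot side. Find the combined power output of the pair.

Ẇ_total ≈ 632 kW

T_H = 1210 °C → 1210 + 273.15 = 1483.15 K.
Two reversible stages in series are equivalent to a single Carnot engine between T_H and T_C, so η_total = 1 − T_C/T_H = 1 − 308.00/1483.15 = 0.7923.
W_total = η_total · Q_H = 0.7923 × 798 = 632 kW.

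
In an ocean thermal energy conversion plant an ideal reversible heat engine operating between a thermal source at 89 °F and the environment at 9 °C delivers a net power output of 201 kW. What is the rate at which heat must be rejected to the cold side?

Q̇_C ≈ 2500 kW

T_H = 89 °F → (89 − 32) × 5/9 = 31.67 °C = 304.82 K.
T_C = 9 °C → 9 + 273.15 = 282.15 K.
Since the cycle is reversible, η = 1 − T_C/T_H = 1 − 282.15/304.82 = 0.0744.
Since Q_C/Q_H = T_C/T_H and Q_H = W/η, Q_C = W·T_C/(T_H − T_C) = 201 × 282.15/22.67 = 2500 kW.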